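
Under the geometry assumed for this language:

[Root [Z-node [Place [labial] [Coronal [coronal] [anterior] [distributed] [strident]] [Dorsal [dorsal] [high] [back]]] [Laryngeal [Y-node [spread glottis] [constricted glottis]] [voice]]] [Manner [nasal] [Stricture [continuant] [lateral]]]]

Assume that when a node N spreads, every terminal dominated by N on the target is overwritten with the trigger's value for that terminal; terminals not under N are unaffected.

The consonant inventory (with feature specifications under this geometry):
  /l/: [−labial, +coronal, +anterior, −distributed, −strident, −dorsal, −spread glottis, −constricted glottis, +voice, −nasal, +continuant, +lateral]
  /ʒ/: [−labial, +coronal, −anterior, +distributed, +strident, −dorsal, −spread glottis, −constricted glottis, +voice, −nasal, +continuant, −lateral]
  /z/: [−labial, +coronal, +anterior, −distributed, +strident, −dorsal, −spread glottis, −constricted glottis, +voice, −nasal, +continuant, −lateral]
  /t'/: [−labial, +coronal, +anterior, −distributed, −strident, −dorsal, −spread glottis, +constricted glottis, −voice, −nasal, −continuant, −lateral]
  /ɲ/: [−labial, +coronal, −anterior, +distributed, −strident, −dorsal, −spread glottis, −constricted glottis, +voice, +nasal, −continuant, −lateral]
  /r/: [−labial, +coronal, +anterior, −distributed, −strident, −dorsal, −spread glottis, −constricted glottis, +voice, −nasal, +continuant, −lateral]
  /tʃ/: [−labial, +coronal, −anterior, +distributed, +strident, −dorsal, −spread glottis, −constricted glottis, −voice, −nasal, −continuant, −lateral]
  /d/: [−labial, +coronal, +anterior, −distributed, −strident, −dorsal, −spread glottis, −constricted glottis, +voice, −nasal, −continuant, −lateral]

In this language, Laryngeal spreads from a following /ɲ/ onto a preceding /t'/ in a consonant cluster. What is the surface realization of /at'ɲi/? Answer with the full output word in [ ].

[adɲi]

The Laryngeal node dominates the terminals [spread glottis], [constricted glottis], [voice].
After delinking /t'/'s Laryngeal and linking /ɲ/'s, the affected terminals become [−spread glottis], [−constricted glottis], [+voice]; [labial], [coronal], [anterior], … (outside Laryngeal) are retained from /t'/.
This feature bundle is that of [d], so /at'ɲi/ surfaces as [adɲi].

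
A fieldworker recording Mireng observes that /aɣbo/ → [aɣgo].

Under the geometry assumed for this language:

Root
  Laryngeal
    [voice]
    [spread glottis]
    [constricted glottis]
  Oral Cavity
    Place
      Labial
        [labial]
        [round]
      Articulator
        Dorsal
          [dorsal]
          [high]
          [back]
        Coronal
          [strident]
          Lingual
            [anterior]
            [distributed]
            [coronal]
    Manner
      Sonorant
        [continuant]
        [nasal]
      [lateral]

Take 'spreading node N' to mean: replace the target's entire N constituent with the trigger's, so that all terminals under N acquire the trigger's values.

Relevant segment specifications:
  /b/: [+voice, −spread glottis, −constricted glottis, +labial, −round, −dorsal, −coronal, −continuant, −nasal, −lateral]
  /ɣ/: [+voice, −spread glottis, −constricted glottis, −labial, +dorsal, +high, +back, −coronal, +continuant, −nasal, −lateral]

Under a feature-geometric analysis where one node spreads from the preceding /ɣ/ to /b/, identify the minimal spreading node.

Comparing /b/ with its surface form [g], the features that change are [labial], [round], [dorsal], [high], [back].
These terminals are all dominated by Place, and no proper subconstituent of Place covers them all; Place is their lowest common ancestor.
Delinking /b/'s Place and associating /ɣ/'s Place gives precisely the feature bundle of [g].
Had Oral Cavity or a higher node spread, [continuant] would have taken /ɣ/'s value; it stays as in /b/, confirming the spreading constituent is exactly Place.

Place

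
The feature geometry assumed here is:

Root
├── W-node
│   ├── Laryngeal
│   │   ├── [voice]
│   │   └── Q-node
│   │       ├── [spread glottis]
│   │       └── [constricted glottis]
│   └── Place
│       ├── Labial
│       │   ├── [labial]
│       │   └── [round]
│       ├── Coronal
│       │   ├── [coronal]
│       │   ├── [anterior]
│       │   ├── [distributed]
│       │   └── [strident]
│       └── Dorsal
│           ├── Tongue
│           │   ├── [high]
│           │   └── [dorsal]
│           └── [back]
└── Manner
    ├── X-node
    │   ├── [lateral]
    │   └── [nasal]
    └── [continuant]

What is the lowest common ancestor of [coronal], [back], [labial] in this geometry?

[coronal]: Root ▹ W-node ▹ Place ▹ Coronal ▹ [coronal].
[back] lies under Dorsal (below W-node).
[labial]: Root ▹ W-node ▹ Place ▹ Labial ▹ [labial].
The listed terminals split across distinct daughters of Place, so Place itself is the smallest node containing them all.

Place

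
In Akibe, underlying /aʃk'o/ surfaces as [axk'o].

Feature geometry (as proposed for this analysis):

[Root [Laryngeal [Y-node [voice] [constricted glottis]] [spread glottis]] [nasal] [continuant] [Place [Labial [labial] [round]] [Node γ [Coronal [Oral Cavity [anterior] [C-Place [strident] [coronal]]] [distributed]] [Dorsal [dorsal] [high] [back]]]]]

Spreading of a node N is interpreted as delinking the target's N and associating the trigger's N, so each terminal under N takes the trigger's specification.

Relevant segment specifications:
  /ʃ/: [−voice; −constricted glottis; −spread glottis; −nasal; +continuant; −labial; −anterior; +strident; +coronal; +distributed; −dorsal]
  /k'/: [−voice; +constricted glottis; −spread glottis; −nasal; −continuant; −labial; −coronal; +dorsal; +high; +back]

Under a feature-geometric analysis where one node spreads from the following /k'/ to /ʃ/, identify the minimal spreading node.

Feature comparison: [coronal], [anterior], [distributed], [strident], [dorsal], [high], [back] differ between /ʃ/ and [x]; the remaining terminals match.
These terminals are all dominated by Node γ, and no proper subconstituent of Node γ covers them all; Node γ is their lowest common ancestor.
Delinking /ʃ/'s Node γ and associating /k'/'s Node γ gives precisely the feature bundle of [x].
Features on which the two segments disagree outside Node γ, such as [constricted glottis], [continuant], are unchanged — nothing dominating them spread, and Node γ is the minimal sufficient constituent.

Node γ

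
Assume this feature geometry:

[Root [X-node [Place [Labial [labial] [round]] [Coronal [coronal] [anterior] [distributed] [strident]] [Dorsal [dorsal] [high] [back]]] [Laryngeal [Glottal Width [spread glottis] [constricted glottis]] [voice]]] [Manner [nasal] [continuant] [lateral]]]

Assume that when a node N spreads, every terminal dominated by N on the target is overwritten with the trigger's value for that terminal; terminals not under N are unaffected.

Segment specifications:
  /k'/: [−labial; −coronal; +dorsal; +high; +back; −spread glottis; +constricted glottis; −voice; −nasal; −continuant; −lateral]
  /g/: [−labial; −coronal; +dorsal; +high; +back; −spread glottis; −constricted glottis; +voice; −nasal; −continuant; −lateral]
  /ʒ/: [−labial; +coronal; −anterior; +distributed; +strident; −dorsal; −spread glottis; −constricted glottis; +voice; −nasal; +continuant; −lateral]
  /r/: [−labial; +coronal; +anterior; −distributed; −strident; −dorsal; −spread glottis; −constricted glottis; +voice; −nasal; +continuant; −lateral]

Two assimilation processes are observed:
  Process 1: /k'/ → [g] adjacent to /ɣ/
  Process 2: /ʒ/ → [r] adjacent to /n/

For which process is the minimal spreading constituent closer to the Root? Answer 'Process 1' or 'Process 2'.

Process 1

In Process 1, [voice], [constricted glottis] change, so the minimal spreading node is Laryngeal at depth 2.
Process 2 alters [anterior], [distributed], [strident]; the lowest common ancestor is Coronal (depth 3 from Root).
Laryngeal (depth 2) sits above Coronal (depth 3), making Process 1 the one with the higher spreading node.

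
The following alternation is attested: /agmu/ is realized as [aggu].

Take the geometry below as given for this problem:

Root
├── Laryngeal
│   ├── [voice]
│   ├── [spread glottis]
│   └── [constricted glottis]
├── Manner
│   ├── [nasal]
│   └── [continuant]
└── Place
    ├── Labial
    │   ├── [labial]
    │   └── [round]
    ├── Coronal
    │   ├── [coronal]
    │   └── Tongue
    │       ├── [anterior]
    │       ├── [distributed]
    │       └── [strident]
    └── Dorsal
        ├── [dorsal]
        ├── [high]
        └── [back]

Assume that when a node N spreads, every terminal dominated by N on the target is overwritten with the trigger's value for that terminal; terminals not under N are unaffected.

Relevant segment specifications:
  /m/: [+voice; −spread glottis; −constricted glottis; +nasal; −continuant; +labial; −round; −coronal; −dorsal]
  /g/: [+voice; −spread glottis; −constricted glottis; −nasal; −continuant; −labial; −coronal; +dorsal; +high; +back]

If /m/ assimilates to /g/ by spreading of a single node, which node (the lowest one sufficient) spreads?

Root

Comparing /m/ with its surface form [g], the features that change are [nasal], [labial], [round], [dorsal], [high], [back].
These terminals are all dominated by Root, and no proper subconstituent of Root covers them all; Root is their lowest common ancestor.
Spreading Root from /g/ overwrites each of those terminals with /g/'s values, yielding exactly [g].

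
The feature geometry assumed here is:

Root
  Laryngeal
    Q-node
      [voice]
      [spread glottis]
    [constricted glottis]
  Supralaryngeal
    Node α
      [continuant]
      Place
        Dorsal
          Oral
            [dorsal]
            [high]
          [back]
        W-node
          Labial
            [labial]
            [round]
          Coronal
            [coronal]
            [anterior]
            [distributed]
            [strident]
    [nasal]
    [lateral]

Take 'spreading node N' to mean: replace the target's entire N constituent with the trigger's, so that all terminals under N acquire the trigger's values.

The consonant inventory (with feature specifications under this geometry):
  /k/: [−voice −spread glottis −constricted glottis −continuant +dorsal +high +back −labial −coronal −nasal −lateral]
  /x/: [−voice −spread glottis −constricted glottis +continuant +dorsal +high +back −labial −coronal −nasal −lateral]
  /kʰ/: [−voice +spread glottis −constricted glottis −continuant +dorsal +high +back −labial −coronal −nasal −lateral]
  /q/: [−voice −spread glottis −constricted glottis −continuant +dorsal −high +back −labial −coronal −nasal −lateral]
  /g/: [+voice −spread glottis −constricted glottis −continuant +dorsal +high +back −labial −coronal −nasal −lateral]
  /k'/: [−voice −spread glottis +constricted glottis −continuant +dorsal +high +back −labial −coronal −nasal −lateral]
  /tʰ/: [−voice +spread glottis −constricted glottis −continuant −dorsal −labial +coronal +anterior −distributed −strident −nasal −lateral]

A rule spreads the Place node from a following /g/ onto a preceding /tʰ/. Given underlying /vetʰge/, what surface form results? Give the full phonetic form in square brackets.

Place immediately or transitively dominates [dorsal], [high], [back], [labial], [round], [coronal], [anterior], [distributed], [strident].
The target acquires /g/'s values for everything under Place — [+dorsal], [+high], [+back], [−labial], [−coronal] — while keeping its own [voice], [spread glottis], [constricted glottis], ….
The resulting bundle matches /kʰ/ in the inventory; substituting it for /tʰ/ gives [vekʰge].

[vekʰge]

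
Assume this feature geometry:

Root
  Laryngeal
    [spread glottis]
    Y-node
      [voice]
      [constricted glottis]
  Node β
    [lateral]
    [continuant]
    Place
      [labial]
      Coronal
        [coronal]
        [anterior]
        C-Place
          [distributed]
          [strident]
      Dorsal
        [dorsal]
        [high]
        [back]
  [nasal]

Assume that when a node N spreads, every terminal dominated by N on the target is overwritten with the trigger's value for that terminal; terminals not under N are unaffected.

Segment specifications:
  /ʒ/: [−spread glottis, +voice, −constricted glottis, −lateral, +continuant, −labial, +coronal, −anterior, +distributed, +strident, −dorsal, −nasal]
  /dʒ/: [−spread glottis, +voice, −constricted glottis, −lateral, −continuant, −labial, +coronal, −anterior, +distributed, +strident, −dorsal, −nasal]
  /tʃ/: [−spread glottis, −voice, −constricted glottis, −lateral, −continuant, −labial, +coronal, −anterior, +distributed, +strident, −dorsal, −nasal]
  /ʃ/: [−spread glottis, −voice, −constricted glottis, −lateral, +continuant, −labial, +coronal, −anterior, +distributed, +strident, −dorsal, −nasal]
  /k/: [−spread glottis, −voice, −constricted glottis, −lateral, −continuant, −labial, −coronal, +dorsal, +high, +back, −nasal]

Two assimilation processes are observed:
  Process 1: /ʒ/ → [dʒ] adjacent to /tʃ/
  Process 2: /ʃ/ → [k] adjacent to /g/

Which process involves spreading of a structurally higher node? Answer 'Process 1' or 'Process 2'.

In Process 1, [continuant] changes, so the minimal spreading node is [continuant] at depth 2.
Process 2: the features that change are [continuant], [coronal], [anterior], [distributed], [strident], [dorsal], [high], [back]; the minimal node is Node β (depth 1).
Node β (depth 1) sits above [continuant] (depth 2), making Process 2 the one with the higher spreading node.

Process 2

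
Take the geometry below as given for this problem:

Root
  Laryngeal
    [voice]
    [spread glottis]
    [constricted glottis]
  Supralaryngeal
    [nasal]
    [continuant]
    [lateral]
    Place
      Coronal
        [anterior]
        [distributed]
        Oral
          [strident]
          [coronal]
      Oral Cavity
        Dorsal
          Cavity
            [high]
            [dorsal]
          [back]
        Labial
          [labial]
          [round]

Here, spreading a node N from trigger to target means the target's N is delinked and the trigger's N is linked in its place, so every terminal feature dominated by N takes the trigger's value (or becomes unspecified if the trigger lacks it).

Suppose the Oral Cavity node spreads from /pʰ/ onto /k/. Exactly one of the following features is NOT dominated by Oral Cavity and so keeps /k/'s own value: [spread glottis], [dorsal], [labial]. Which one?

[spread glottis]

The terminals dominated by Oral Cavity are [high], [dorsal], [back], [labial], [round].
[labial], [dorsal] all lie under Oral Cavity, so they are overwritten when Oral Cavity spreads.
[spread glottis] attaches under Laryngeal, not under Oral Cavity, so /k/ retains its own value for [spread glottis].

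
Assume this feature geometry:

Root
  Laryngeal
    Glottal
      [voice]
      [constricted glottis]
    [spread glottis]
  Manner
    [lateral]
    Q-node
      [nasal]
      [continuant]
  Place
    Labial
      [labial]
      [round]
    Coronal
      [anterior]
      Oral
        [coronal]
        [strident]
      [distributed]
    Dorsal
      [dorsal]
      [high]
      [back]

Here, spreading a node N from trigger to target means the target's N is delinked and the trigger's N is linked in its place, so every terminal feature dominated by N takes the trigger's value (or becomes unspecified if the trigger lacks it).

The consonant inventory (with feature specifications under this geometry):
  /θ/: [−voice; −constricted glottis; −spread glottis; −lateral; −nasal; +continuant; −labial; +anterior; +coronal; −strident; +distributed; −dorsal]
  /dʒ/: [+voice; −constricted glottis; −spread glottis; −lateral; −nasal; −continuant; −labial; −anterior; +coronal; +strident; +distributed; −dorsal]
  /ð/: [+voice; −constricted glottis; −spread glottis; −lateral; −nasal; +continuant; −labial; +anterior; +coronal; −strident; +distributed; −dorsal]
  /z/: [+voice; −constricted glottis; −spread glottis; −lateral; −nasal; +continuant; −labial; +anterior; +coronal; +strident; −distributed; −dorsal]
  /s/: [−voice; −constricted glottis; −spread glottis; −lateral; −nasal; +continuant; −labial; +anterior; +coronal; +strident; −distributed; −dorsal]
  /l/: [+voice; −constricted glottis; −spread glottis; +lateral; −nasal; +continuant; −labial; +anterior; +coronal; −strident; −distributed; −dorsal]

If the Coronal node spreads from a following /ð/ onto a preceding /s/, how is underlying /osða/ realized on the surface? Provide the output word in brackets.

[oθða]

The Coronal node dominates the terminals [anterior], [coronal], [strident], [distributed].
Spreading Coronal from /ð/ onto /s/ replaces those values with /ð/'s: [+anterior], [+coronal], [−strident], [+distributed]. Features outside Coronal ([voice], [constricted glottis], [spread glottis], …) stay as in /s/.
Among the inventory, only /θ/ has exactly this specification, giving the surface form [oθða].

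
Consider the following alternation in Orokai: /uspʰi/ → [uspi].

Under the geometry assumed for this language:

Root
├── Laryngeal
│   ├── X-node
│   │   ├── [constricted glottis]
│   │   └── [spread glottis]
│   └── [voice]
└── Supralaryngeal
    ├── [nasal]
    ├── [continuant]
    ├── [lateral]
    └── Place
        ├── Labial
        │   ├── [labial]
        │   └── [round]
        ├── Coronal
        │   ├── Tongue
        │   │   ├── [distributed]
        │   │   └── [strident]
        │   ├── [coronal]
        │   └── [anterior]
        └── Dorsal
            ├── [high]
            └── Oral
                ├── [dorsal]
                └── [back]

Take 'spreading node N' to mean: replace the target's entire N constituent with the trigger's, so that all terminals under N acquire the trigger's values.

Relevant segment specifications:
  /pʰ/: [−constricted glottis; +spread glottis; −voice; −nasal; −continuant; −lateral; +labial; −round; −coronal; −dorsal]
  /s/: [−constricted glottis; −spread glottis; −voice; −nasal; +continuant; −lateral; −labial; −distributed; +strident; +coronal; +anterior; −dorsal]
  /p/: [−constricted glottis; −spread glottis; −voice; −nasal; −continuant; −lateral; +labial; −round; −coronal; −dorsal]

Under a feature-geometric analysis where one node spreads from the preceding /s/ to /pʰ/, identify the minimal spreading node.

The alternation /pʰ/ → [p] changes [spread glottis] and nothing else.
Since just one terminal is affected and it takes /s/'s value, spreading the terminal [spread glottis] alone is sufficient and minimal.
[labial], [continuant] stay as in /pʰ/ although /s/ differs there, so no node dominating them spread; among the remaining candidates [spread glottis] is the lowest that derives the output.

[spread glottis]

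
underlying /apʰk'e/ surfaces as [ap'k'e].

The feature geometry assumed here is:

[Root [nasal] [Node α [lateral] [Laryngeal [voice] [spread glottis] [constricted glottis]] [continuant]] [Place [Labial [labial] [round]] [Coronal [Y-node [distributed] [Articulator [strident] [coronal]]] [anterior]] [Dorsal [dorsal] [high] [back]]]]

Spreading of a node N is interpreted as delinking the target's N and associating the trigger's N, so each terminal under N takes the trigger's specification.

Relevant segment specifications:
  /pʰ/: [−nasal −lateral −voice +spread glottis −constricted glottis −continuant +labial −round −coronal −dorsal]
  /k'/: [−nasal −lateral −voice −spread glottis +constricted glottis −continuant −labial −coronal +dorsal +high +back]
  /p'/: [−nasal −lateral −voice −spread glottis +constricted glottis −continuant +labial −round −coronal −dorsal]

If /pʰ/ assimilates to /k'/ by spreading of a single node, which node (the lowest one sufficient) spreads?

Laryngeal

Comparing /pʰ/ with its surface form [p'], the features that change are [spread glottis], [constricted glottis].
These terminals are all dominated by Laryngeal, and no proper subconstituent of Laryngeal covers them all; Laryngeal is their lowest common ancestor.
If Laryngeal spreads, every terminal under it takes /k'/'s value, producing [p'] as observed.
Features on which the two segments disagree outside Laryngeal, such as [labial], [dorsal], are unchanged — nothing dominating them spread, and Laryngeal is the minimal sufficient constituent.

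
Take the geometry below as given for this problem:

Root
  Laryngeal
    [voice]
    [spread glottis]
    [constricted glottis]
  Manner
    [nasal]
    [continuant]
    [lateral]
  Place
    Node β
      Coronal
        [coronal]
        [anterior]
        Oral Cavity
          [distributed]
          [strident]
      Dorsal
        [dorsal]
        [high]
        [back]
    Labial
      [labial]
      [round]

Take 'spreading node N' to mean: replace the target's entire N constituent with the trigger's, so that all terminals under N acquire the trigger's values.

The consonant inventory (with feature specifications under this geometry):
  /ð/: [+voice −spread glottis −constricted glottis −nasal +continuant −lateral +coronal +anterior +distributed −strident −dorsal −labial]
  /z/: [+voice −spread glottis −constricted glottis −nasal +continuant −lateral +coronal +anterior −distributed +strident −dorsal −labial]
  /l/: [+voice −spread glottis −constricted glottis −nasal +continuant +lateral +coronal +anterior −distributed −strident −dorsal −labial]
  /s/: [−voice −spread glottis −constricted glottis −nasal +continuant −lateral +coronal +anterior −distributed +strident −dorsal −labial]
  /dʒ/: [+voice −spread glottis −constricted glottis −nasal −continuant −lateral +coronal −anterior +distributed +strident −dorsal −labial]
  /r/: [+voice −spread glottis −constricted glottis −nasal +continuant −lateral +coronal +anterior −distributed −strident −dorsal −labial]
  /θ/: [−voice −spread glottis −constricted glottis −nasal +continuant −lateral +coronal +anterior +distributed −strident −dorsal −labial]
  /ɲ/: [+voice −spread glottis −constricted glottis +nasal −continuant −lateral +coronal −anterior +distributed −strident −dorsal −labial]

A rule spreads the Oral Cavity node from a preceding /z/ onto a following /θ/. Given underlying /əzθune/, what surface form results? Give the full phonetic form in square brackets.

Oral Cavity immediately or transitively dominates [distributed], [strident].
The target acquires /z/'s values for everything under Oral Cavity — [−distributed], [+strident] — while keeping its own [voice], [spread glottis], [constricted glottis], ….
Among the inventory, only /s/ has exactly this specification, giving the surface form [əzsune].

[əzsune]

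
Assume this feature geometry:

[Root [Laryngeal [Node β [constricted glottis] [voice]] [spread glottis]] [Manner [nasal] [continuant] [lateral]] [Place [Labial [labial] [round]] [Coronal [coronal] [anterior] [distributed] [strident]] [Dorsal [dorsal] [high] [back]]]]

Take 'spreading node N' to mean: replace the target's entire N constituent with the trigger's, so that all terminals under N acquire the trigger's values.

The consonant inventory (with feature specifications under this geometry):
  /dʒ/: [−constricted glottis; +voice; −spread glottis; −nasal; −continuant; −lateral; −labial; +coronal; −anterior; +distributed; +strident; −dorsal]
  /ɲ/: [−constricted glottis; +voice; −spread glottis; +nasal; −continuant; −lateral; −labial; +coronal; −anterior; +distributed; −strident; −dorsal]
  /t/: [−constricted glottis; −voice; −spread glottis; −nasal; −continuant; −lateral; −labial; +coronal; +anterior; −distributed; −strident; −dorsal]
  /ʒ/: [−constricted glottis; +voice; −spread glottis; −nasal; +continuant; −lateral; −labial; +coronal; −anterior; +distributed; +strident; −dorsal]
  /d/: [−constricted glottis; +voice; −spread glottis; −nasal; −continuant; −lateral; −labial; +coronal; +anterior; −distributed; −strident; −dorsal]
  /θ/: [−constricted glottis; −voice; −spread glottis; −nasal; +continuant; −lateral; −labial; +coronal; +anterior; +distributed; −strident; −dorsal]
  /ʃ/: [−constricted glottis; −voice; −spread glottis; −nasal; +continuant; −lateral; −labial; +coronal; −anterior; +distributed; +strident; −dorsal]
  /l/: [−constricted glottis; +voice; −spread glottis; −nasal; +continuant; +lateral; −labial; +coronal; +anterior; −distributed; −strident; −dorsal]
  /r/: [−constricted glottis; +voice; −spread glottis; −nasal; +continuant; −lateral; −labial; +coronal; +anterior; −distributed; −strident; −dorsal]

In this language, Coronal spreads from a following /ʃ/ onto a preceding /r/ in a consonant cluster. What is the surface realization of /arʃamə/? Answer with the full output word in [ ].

Coronal immediately or transitively dominates [coronal], [anterior], [distributed], [strident].
Spreading Coronal from /ʃ/ onto /r/ replaces those values with /ʃ/'s: [+coronal], [−anterior], [+distributed], [+strident]. Features outside Coronal ([constricted glottis], [voice], [spread glottis], …) stay as in /r/.
Among the inventory, only /ʒ/ has exactly this specification, giving the surface form [aʒʃamə].

[aʒʃamə]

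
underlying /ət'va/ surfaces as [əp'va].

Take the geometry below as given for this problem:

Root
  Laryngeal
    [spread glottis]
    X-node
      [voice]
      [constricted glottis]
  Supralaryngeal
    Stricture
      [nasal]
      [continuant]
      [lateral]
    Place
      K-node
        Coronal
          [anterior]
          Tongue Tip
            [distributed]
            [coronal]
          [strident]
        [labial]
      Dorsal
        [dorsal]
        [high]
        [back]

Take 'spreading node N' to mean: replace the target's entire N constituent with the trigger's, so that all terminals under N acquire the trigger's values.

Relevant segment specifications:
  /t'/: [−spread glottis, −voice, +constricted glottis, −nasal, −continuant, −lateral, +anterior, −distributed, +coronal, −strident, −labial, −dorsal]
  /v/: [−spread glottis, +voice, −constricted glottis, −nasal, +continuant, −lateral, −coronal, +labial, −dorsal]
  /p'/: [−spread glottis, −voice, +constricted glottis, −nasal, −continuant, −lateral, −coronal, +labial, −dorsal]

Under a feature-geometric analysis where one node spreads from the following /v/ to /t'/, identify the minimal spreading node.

K-node

Comparing /t'/ with its surface form [p'], the features that change are [labial], [coronal], [anterior], [distributed], [strident].
These terminals are all dominated by K-node, and no proper subconstituent of K-node covers them all; K-node is their lowest common ancestor.
Spreading K-node from /v/ overwrites each of those terminals with /v/'s values, yielding exactly [p'].
Features on which the two segments disagree outside K-node, such as [constricted glottis], [continuant], are unchanged — nothing dominating them spread, and K-node is the minimal sufficient constituent.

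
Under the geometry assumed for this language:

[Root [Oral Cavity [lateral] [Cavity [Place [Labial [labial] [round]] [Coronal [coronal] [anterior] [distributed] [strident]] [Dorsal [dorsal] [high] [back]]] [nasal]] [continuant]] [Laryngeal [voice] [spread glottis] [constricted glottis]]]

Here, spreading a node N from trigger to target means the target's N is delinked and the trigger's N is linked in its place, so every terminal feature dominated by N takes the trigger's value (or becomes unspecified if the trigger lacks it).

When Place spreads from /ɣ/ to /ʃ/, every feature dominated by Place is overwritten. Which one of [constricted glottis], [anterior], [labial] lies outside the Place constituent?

Place dominates exactly [labial], [round], [coronal], [anterior], [distributed], [strident], [dorsal], [high], [back].
[labial], [anterior] all lie under Place, so they are overwritten when Place spreads.
[constricted glottis] is not within the Place subtree (it hangs from Laryngeal), so /ʃ/'s [constricted glottis] value survives.

[constricted glottis]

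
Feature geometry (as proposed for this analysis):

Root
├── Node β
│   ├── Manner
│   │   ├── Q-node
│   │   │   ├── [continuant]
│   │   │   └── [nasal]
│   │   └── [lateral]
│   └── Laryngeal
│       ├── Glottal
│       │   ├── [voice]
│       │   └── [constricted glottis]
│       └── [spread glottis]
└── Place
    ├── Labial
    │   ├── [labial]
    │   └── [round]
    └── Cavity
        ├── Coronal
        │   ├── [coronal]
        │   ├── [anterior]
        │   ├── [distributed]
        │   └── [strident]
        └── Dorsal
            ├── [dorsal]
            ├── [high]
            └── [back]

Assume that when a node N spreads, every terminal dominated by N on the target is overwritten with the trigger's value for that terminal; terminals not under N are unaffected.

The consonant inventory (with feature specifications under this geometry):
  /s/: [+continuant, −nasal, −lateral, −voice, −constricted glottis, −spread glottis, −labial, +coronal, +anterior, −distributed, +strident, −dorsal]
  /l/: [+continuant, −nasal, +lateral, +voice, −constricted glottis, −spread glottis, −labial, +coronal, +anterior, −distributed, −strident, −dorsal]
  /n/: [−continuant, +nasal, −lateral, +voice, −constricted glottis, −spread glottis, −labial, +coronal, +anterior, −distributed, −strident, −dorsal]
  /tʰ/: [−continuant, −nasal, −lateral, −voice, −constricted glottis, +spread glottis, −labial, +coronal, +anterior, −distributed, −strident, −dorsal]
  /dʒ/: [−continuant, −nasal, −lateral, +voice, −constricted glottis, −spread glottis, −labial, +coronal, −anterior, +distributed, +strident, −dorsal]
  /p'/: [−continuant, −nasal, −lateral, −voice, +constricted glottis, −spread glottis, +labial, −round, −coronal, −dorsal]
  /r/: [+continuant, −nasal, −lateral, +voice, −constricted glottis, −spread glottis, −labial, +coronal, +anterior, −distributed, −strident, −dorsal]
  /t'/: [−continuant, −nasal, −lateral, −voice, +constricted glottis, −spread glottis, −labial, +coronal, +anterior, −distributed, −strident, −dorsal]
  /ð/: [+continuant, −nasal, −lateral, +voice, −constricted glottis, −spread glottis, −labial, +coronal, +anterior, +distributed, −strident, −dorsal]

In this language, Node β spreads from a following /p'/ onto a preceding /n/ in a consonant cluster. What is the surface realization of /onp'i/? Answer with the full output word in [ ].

The Node β node dominates the terminals [continuant], [nasal], [lateral], [voice], [constricted glottis], [spread glottis].
The target acquires /p'/'s values for everything under Node β — [−continuant], [−nasal], [−lateral], [−voice], [+constricted glottis], [−spread glottis] — while keeping its own [labial], [coronal], [anterior], ….
This feature bundle is that of [t'], so /onp'i/ surfaces as [ot'p'i].

[ot'p'i]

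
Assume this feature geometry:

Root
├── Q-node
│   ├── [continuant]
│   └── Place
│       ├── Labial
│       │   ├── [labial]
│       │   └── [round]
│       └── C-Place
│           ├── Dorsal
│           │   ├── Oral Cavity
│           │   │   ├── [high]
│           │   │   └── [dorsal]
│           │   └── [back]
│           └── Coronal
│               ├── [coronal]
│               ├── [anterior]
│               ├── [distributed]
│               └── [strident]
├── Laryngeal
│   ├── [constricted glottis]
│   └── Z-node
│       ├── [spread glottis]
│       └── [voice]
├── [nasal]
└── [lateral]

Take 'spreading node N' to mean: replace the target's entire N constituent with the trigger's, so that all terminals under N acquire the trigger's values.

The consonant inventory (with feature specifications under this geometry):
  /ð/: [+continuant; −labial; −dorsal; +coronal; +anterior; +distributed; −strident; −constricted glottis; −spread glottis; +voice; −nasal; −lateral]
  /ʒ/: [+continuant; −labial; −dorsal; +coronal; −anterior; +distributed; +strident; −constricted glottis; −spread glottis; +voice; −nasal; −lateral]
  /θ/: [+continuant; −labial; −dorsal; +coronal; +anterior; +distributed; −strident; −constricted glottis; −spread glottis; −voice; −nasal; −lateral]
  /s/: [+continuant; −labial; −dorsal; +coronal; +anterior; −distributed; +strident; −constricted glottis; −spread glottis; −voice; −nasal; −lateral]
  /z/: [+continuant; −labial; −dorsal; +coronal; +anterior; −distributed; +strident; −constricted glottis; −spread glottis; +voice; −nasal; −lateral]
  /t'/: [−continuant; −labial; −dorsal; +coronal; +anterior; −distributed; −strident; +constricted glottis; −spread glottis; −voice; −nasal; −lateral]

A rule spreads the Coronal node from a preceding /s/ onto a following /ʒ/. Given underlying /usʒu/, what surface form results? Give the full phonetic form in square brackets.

[uszu]

The Coronal node dominates the terminals [coronal], [anterior], [distributed], [strident].
The target acquires /s/'s values for everything under Coronal — [+coronal], [+anterior], [−distributed], [+strident] — while keeping its own [continuant], [labial], [dorsal], ….
The resulting bundle matches /z/ in the inventory; substituting it for /ʒ/ gives [uszu].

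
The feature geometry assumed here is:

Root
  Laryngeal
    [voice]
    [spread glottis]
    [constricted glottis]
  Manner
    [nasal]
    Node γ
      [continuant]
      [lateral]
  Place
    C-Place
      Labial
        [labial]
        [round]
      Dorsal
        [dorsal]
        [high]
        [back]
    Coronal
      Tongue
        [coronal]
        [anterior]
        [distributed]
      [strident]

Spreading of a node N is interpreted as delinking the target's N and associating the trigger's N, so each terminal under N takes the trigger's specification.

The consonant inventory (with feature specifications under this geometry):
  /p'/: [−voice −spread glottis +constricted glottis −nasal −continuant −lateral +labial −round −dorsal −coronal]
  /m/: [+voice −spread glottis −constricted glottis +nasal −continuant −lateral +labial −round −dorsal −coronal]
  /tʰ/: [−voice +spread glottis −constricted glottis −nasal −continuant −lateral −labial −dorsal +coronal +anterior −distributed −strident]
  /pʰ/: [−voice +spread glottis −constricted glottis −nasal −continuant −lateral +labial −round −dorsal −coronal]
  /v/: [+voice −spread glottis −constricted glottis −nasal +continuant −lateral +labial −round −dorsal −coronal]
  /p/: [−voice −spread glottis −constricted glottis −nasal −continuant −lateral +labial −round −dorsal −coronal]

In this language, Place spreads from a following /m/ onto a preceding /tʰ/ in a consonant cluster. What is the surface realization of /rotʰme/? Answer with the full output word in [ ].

[ropʰme]

Terminals under Place in this geometry: [labial], [round], [dorsal], [high], [back], [coronal], [anterior], [distributed], [strident].
After delinking /tʰ/'s Place and linking /m/'s, the affected terminals become [+labial], [−round], [−dorsal], [−coronal]; [voice], [spread glottis], [constricted glottis], … (outside Place) are retained from /tʰ/.
This feature bundle is that of [pʰ], so /rotʰme/ surfaces as [ropʰme].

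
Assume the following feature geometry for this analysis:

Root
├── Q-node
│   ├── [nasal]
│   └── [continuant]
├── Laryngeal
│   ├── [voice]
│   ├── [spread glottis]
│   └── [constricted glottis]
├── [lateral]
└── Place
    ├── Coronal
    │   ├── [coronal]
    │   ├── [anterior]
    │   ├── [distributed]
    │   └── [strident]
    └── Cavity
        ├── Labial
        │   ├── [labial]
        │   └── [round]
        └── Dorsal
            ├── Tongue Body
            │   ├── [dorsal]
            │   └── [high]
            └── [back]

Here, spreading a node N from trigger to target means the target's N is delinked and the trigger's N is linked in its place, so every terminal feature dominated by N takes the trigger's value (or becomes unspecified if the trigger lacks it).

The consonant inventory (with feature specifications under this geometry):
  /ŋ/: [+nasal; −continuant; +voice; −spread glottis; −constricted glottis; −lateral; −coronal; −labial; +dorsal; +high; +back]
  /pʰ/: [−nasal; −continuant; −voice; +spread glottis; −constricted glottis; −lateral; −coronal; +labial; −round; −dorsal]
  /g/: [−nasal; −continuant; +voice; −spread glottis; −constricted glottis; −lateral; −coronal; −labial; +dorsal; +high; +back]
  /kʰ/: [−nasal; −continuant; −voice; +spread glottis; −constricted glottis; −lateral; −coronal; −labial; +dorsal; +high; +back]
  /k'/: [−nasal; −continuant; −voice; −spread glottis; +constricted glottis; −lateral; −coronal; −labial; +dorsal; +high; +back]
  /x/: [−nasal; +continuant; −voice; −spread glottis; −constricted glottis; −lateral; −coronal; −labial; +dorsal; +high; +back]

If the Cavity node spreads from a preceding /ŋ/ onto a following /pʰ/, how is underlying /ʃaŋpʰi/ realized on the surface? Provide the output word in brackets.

Cavity immediately or transitively dominates [labial], [round], [dorsal], [high], [back].
The target acquires /ŋ/'s values for everything under Cavity — [−labial], [+dorsal], [+high], [+back] — while keeping its own [nasal], [continuant], [voice], ….
The resulting bundle matches /kʰ/ in the inventory; substituting it for /pʰ/ gives [ʃaŋkʰi].

[ʃaŋkʰi]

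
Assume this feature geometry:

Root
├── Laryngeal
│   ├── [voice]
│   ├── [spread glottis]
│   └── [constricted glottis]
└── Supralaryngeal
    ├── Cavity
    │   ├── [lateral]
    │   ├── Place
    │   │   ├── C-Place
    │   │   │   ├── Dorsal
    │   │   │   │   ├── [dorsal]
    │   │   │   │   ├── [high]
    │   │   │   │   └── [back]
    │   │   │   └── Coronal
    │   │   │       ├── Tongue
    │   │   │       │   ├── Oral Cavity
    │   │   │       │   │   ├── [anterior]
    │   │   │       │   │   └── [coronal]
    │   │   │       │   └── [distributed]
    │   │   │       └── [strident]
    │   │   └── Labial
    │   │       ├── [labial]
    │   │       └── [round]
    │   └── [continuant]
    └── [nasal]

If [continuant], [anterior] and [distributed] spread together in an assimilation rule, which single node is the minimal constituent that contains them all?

Cavity

[continuant]: Root > Supralaryngeal > Cavity > [continuant].
[anterior]: Root > Supralaryngeal > Cavity > Place > C-Place > Coronal > Tongue > Oral Cavity > [anterior].
[distributed]: Root > Supralaryngeal > Cavity > Place > C-Place > Coronal > Tongue > [distributed].
The listed terminals split across distinct daughters of Cavity, so Cavity itself is the smallest node containing them all.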